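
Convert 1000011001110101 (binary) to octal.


Group into 3-bit groups: 001000011001110101
  001 = 1
  000 = 0
  011 = 3
  001 = 1
  110 = 6
  101 = 5
= 0o103165


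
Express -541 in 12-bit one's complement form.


Original: 001000011101
Invert all bits:
  bit 0: 0 → 1
  bit 1: 0 → 1
  bit 2: 1 → 0
  bit 3: 0 → 1
  bit 4: 0 → 1
  bit 5: 0 → 1
  bit 6: 0 → 1
  bit 7: 1 → 0
  bit 8: 1 → 0
  bit 9: 1 → 0
  bit 10: 0 → 1
  bit 11: 1 → 0
= 110111100010


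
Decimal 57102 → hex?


Divide by 16 repeatedly:
57102 ÷ 16 = 3568 remainder 14 (E)
3568 ÷ 16 = 223 remainder 0 (0)
223 ÷ 16 = 13 remainder 15 (F)
13 ÷ 16 = 0 remainder 13 (D)
Reading remainders bottom-up:
= 0xDF0E


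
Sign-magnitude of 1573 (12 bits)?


Sign bit: 0 (positive)
Magnitude: 1573 = 11000100101
= 011000100101


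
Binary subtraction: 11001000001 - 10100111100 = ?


Align and subtract column by column (LSB to MSB, borrowing when needed):
  11001000001
- 10100111100
  -----------
  col 0: (1 - 0 borrow-in) - 0 → 1 - 0 = 1, borrow out 0
  col 1: (0 - 0 borrow-in) - 0 → 0 - 0 = 0, borrow out 0
  col 2: (0 - 0 borrow-in) - 1 → borrow from next column: (0+2) - 1 = 1, borrow out 1
  col 3: (0 - 1 borrow-in) - 1 → borrow from next column: (-1+2) - 1 = 0, borrow out 1
  col 4: (0 - 1 borrow-in) - 1 → borrow from next column: (-1+2) - 1 = 0, borrow out 1
  col 5: (0 - 1 borrow-in) - 1 → borrow from next column: (-1+2) - 1 = 0, borrow out 1
  col 6: (1 - 1 borrow-in) - 0 → 0 - 0 = 0, borrow out 0
  col 7: (0 - 0 borrow-in) - 0 → 0 - 0 = 0, borrow out 0
  col 8: (0 - 0 borrow-in) - 1 → borrow from next column: (0+2) - 1 = 1, borrow out 1
  col 9: (1 - 1 borrow-in) - 0 → 0 - 0 = 0, borrow out 0
  col 10: (1 - 0 borrow-in) - 1 → 1 - 1 = 0, borrow out 0
Reading bits MSB→LSB: 00100000101
Strip leading zeros: 100000101
= 100000101


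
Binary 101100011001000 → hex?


Group into 4-bit nibbles: 0101100011001000
  0101 = 5
  1000 = 8
  1100 = C
  1000 = 8
= 0x58C8


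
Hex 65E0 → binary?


Each hex digit → 4 binary bits:
  6 = 0110
  5 = 0101
  E = 1110
  0 = 0000
Concatenate: 0110 0101 1110 0000
= 0110010111100000


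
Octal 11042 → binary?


Each octal digit → 3 binary bits:
  1 = 001
  1 = 001
  0 = 000
  4 = 100
  2 = 010
Concatenate: 001 001 000 100 010
= 001001000100010


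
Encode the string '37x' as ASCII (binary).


String: '37x'  (3 characters)
Per-character ASCII lookup:
  '3': digits start at 48: '3' = 48 + 3 = 51 → 110011
  '7': digits start at 48: '7' = 48 + 7 = 55 → 110111
  'x': lowercase starts at 97: 'x' = 97 + 23 = 120 → 1111000
= 110011 110111 1111000


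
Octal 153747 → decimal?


Positional values:
Position 0: 7 × 8^0 = 7
Position 1: 4 × 8^1 = 32
Position 2: 7 × 8^2 = 448
Position 3: 3 × 8^3 = 1536
Position 4: 5 × 8^4 = 20480
Position 5: 1 × 8^5 = 32768
Sum = 7 + 32 + 448 + 1536 + 20480 + 32768
= 55271


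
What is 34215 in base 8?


Divide by 8 repeatedly:
34215 ÷ 8 = 4276 remainder 7
4276 ÷ 8 = 534 remainder 4
534 ÷ 8 = 66 remainder 6
66 ÷ 8 = 8 remainder 2
8 ÷ 8 = 1 remainder 0
1 ÷ 8 = 0 remainder 1
Reading remainders bottom-up:
= 0o102647


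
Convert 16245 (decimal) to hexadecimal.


Divide by 16 repeatedly:
16245 ÷ 16 = 1015 remainder 5 (5)
1015 ÷ 16 = 63 remainder 7 (7)
63 ÷ 16 = 3 remainder 15 (F)
3 ÷ 16 = 0 remainder 3 (3)
Reading remainders bottom-up:
= 0x3F75


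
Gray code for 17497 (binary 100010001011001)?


Binary: 100010001011001
Gray code: G = B XOR (B >> 1)
B >> 1 = 010001000101100
100010001011001 XOR 010001000101100:
  1 XOR 0 = 1
  0 XOR 1 = 1
  0 XOR 0 = 0
  0 XOR 0 = 0
  1 XOR 0 = 1
  0 XOR 1 = 1
  0 XOR 0 = 0
  0 XOR 0 = 0
  1 XOR 0 = 1
  0 XOR 1 = 1
  1 XOR 0 = 1
  1 XOR 1 = 0
  0 XOR 1 = 1
  0 XOR 0 = 0
  1 XOR 0 = 1
= 110011001110101


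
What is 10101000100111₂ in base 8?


Group into 3-bit groups: 010101000100111
  010 = 2
  101 = 5
  000 = 0
  100 = 4
  111 = 7
= 0o25047


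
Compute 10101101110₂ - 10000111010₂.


Align and subtract column by column (LSB to MSB, borrowing when needed):
  10101101110
- 10000111010
  -----------
  col 0: (0 - 0 borrow-in) - 0 → 0 - 0 = 0, borrow out 0
  col 1: (1 - 0 borrow-in) - 1 → 1 - 1 = 0, borrow out 0
  col 2: (1 - 0 borrow-in) - 0 → 1 - 0 = 1, borrow out 0
  col 3: (1 - 0 borrow-in) - 1 → 1 - 1 = 0, borrow out 0
  col 4: (0 - 0 borrow-in) - 1 → borrow from next column: (0+2) - 1 = 1, borrow out 1
  col 5: (1 - 1 borrow-in) - 1 → borrow from next column: (0+2) - 1 = 1, borrow out 1
  col 6: (1 - 1 borrow-in) - 0 → 0 - 0 = 0, borrow out 0
  col 7: (0 - 0 borrow-in) - 0 → 0 - 0 = 0, borrow out 0
  col 8: (1 - 0 borrow-in) - 0 → 1 - 0 = 1, borrow out 0
  col 9: (0 - 0 borrow-in) - 0 → 0 - 0 = 0, borrow out 0
  col 10: (1 - 0 borrow-in) - 1 → 1 - 1 = 0, borrow out 0
Reading bits MSB→LSB: 00100110100
Strip leading zeros: 100110100
= 100110100


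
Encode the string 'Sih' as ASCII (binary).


String: 'Sih'  (3 characters)
Per-character ASCII lookup:
  'S': uppercase starts at 65: 'S' = 65 + 18 = 83 → 1010011
  'i': lowercase starts at 97: 'i' = 97 + 8 = 105 → 1101001
  'h': lowercase starts at 97: 'h' = 97 + 7 = 104 → 1101000
= 1010011 1101001 1101000


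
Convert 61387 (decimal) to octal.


Divide by 8 repeatedly:
61387 ÷ 8 = 7673 remainder 3
7673 ÷ 8 = 959 remainder 1
959 ÷ 8 = 119 remainder 7
119 ÷ 8 = 14 remainder 7
14 ÷ 8 = 1 remainder 6
1 ÷ 8 = 0 remainder 1
Reading remainders bottom-up:
= 0o167713


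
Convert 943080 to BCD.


Each digit → 4-bit binary:
  9 → 1001
  4 → 0100
  3 → 0011
  0 → 0000
  8 → 1000
  0 → 0000
= 1001 0100 0011 0000 1000 0000


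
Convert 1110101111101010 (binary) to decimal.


Positional values:
Bit 1: 1 × 2^1 = 2
Bit 3: 1 × 2^3 = 8
Bit 5: 1 × 2^5 = 32
Bit 6: 1 × 2^6 = 64
Bit 7: 1 × 2^7 = 128
Bit 8: 1 × 2^8 = 256
Bit 9: 1 × 2^9 = 512
Bit 11: 1 × 2^11 = 2048
Bit 13: 1 × 2^13 = 8192
Bit 14: 1 × 2^14 = 16384
Bit 15: 1 × 2^15 = 32768
Sum = 2 + 8 + 32 + 64 + 128 + 256 + 512 + 2048 + 8192 + 16384 + 32768
= 60394


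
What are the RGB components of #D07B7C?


Hex: #D07B7C
R = D0₁₆ = 208
G = 7B₁₆ = 123
B = 7C₁₆ = 124
= RGB(208, 123, 124)


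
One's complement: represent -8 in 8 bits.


Original: 00001000
Invert all bits:
  bit 0: 0 → 1
  bit 1: 0 → 1
  bit 2: 0 → 1
  bit 3: 0 → 1
  bit 4: 1 → 0
  bit 5: 0 → 1
  bit 6: 0 → 1
  bit 7: 0 → 1
= 11110111


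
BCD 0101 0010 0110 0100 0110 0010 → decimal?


Each 4-bit group → digit:
  0101 → 5
  0010 → 2
  0110 → 6
  0100 → 4
  0110 → 6
  0010 → 2
= 526462


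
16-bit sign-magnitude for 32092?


Sign bit: 0 (positive)
Magnitude: 32092 = 111110101011100
= 0111110101011100


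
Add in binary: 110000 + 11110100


Align and add column by column (LSB to MSB, carry propagating):
  000110000
+ 011110100
  ---------
  col 0: 0 + 0 + 0 (carry in) = 0 → bit 0, carry out 0
  col 1: 0 + 0 + 0 (carry in) = 0 → bit 0, carry out 0
  col 2: 0 + 1 + 0 (carry in) = 1 → bit 1, carry out 0
  col 3: 0 + 0 + 0 (carry in) = 0 → bit 0, carry out 0
  col 4: 1 + 1 + 0 (carry in) = 2 → bit 0, carry out 1
  col 5: 1 + 1 + 1 (carry in) = 3 → bit 1, carry out 1
  col 6: 0 + 1 + 1 (carry in) = 2 → bit 0, carry out 1
  col 7: 0 + 1 + 1 (carry in) = 2 → bit 0, carry out 1
  col 8: 0 + 0 + 1 (carry in) = 1 → bit 1, carry out 0
Reading bits MSB→LSB: 100100100
Strip leading zeros: 100100100
= 100100100


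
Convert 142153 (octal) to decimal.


Positional values:
Position 0: 3 × 8^0 = 3
Position 1: 5 × 8^1 = 40
Position 2: 1 × 8^2 = 64
Position 3: 2 × 8^3 = 1024
Position 4: 4 × 8^4 = 16384
Position 5: 1 × 8^5 = 32768
Sum = 3 + 40 + 64 + 1024 + 16384 + 32768
= 50283


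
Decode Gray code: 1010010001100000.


Gray code: 1010010001100000
MSB stays the same: 1
Each subsequent bit = prev_binary XOR current_gray:
  B[1] = 1 XOR 0 = 1
  B[2] = 1 XOR 1 = 0
  B[3] = 0 XOR 0 = 0
  B[4] = 0 XOR 0 = 0
  B[5] = 0 XOR 1 = 1
  B[6] = 1 XOR 0 = 1
  B[7] = 1 XOR 0 = 1
  B[8] = 1 XOR 0 = 1
  B[9] = 1 XOR 1 = 0
  B[10] = 0 XOR 1 = 1
  B[11] = 1 XOR 0 = 1
  B[12] = 1 XOR 0 = 1
  B[13] = 1 XOR 0 = 1
  B[14] = 1 XOR 0 = 1
  B[15] = 1 XOR 0 = 1
= 1100011110111111 (51135 decimal)


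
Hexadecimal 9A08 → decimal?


Positional values:
Position 0: 8 × 16^0 = 8 × 1 = 8
Position 1: 0 × 16^1 = 0 × 16 = 0
Position 2: A × 16^2 = 10 × 256 = 2560
Position 3: 9 × 16^3 = 9 × 4096 = 36864
Sum = 8 + 0 + 2560 + 36864
= 39432


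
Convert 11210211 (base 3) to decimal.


Positional values (base 3):
  1 × 3^0 = 1 × 1 = 1
  1 × 3^1 = 1 × 3 = 3
  2 × 3^2 = 2 × 9 = 18
  0 × 3^3 = 0 × 27 = 0
  1 × 3^4 = 1 × 81 = 81
  2 × 3^5 = 2 × 243 = 486
  1 × 3^6 = 1 × 729 = 729
  1 × 3^7 = 1 × 2187 = 2187
Sum = 1 + 3 + 18 + 0 + 81 + 486 + 729 + 2187
= 3505


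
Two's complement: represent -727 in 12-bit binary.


Original: 001011010111
Step 1 - Invert all bits: 110100101000
Step 2 - Add 1: 110100101000 + 1
= 110100101001 (represents -727)


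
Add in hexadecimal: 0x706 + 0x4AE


Align and add column by column (LSB to MSB, each column mod 16 with carry):
  0706
+ 04AE
  ----
  col 0: 6(6) + E(14) + 0 (carry in) = 20 → 4(4), carry out 1
  col 1: 0(0) + A(10) + 1 (carry in) = 11 → B(11), carry out 0
  col 2: 7(7) + 4(4) + 0 (carry in) = 11 → B(11), carry out 0
  col 3: 0(0) + 0(0) + 0 (carry in) = 0 → 0(0), carry out 0
Reading digits MSB→LSB: 0BB4
Strip leading zeros: BB4
= 0xBB4


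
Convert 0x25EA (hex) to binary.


Each hex digit → 4 binary bits:
  2 = 0010
  5 = 0101
  E = 1110
  A = 1010
Concatenate: 0010 0101 1110 1010
= 0010010111101010


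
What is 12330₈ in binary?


Each octal digit → 3 binary bits:
  1 = 001
  2 = 010
  3 = 011
  3 = 011
  0 = 000
Concatenate: 001 010 011 011 000
= 001010011011000


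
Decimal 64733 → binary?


Divide by 2 repeatedly:
64733 ÷ 2 = 32366 remainder 1
32366 ÷ 2 = 16183 remainder 0
16183 ÷ 2 = 8091 remainder 1
8091 ÷ 2 = 4045 remainder 1
4045 ÷ 2 = 2022 remainder 1
2022 ÷ 2 = 1011 remainder 0
1011 ÷ 2 = 505 remainder 1
505 ÷ 2 = 252 remainder 1
252 ÷ 2 = 126 remainder 0
126 ÷ 2 = 63 remainder 0
63 ÷ 2 = 31 remainder 1
31 ÷ 2 = 15 remainder 1
15 ÷ 2 = 7 remainder 1
7 ÷ 2 = 3 remainder 1
3 ÷ 2 = 1 remainder 1
1 ÷ 2 = 0 remainder 1
Reading remainders bottom-up:
= 1111110011011101


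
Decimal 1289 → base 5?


Divide by 5 repeatedly:
1289 ÷ 5 = 257 remainder 4
257 ÷ 5 = 51 remainder 2
51 ÷ 5 = 10 remainder 1
10 ÷ 5 = 2 remainder 0
2 ÷ 5 = 0 remainder 2
Reading remainders bottom-up:
= 20124


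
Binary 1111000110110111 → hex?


Group into 4-bit nibbles: 1111000110110111
  1111 = F
  0001 = 1
  1011 = B
  0111 = 7
= 0xF1B7


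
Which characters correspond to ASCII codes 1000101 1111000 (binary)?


Codes (binary): 1000101 1111000
Per-code ASCII lookup:
  1000101 = 69  (range 65-90: uppercase, 69 - 65 = 4) → 'E'
  1111000 = 120  (range 97-122: lowercase, 120 - 97 = 23) → 'x'
= 'Ex'


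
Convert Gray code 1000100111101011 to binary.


Gray code: 1000100111101011
MSB stays the same: 1
Each subsequent bit = prev_binary XOR current_gray:
  B[1] = 1 XOR 0 = 1
  B[2] = 1 XOR 0 = 1
  B[3] = 1 XOR 0 = 1
  B[4] = 1 XOR 1 = 0
  B[5] = 0 XOR 0 = 0
  B[6] = 0 XOR 0 = 0
  B[7] = 0 XOR 1 = 1
  B[8] = 1 XOR 1 = 0
  B[9] = 0 XOR 1 = 1
  B[10] = 1 XOR 1 = 0
  B[11] = 0 XOR 0 = 0
  B[12] = 0 XOR 1 = 1
  B[13] = 1 XOR 0 = 1
  B[14] = 1 XOR 1 = 0
  B[15] = 0 XOR 1 = 1
= 1111000101001101 (61773 decimal)


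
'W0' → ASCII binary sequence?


String: 'W0'  (2 characters)
Per-character ASCII lookup:
  'W': uppercase starts at 65: 'W' = 65 + 22 = 87 → 1010111
  '0': digits start at 48: '0' = 48 + 0 = 48 → 110000
= 1010111 110000


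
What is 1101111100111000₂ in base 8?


Group into 3-bit groups: 001101111100111000
  001 = 1
  101 = 5
  111 = 7
  100 = 4
  111 = 7
  000 = 0
= 0o157470


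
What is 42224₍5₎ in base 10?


Positional values (base 5):
  4 × 5^0 = 4 × 1 = 4
  2 × 5^1 = 2 × 5 = 10
  2 × 5^2 = 2 × 25 = 50
  2 × 5^3 = 2 × 125 = 250
  4 × 5^4 = 4 × 625 = 2500
Sum = 4 + 10 + 50 + 250 + 2500
= 2814


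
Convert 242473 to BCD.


Each digit → 4-bit binary:
  2 → 0010
  4 → 0100
  2 → 0010
  4 → 0100
  7 → 0111
  3 → 0011
= 0010 0100 0010 0100 0111 0011


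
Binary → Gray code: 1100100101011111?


Binary: 1100100101011111
Gray code: G = B XOR (B >> 1)
B >> 1 = 0110010010101111
1100100101011111 XOR 0110010010101111:
  1 XOR 0 = 1
  1 XOR 1 = 0
  0 XOR 1 = 1
  0 XOR 0 = 0
  1 XOR 0 = 1
  0 XOR 1 = 1
  0 XOR 0 = 0
  1 XOR 0 = 1
  0 XOR 1 = 1
  1 XOR 0 = 1
  0 XOR 1 = 1
  1 XOR 0 = 1
  1 XOR 1 = 0
  1 XOR 1 = 0
  1 XOR 1 = 0
  1 XOR 1 = 0
= 1010110111110000


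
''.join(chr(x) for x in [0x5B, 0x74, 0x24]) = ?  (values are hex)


Codes (hex): 0x5B 0x74 0x24
Per-code ASCII lookup:
  0x5B = 91  (special character) → '['
  0x74 = 116  (range 97-122: lowercase, 116 - 97 = 19) → 't'
  0x24 = 36  (special character) → '$'
= '[t$'


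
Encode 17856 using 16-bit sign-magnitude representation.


Sign bit: 0 (positive)
Magnitude: 17856 = 100010111000000
= 0100010111000000


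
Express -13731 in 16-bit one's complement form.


Original: 0011010110100011
Invert all bits:
  bit 0: 0 → 1
  bit 1: 0 → 1
  bit 2: 1 → 0
  bit 3: 1 → 0
  bit 4: 0 → 1
  bit 5: 1 → 0
  bit 6: 0 → 1
  bit 7: 1 → 0
  bit 8: 1 → 0
  bit 9: 0 → 1
  bit 10: 1 → 0
  bit 11: 0 → 1
  bit 12: 0 → 1
  bit 13: 0 → 1
  bit 14: 1 → 0
  bit 15: 1 → 0
= 1100101001011100


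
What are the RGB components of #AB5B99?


Hex: #AB5B99
R = AB₁₆ = 171
G = 5B₁₆ = 91
B = 99₁₆ = 153
= RGB(171, 91, 153)


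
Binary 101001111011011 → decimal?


Positional values:
Bit 0: 1 × 2^0 = 1
Bit 1: 1 × 2^1 = 2
Bit 3: 1 × 2^3 = 8
Bit 4: 1 × 2^4 = 16
Bit 6: 1 × 2^6 = 64
Bit 7: 1 × 2^7 = 128
Bit 8: 1 × 2^8 = 256
Bit 9: 1 × 2^9 = 512
Bit 12: 1 × 2^12 = 4096
Bit 14: 1 × 2^14 = 16384
Sum = 1 + 2 + 8 + 16 + 64 + 128 + 256 + 512 + 4096 + 16384
= 21467


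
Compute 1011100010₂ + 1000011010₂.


Align and add column by column (LSB to MSB, carry propagating):
  01011100010
+ 01000011010
  -----------
  col 0: 0 + 0 + 0 (carry in) = 0 → bit 0, carry out 0
  col 1: 1 + 1 + 0 (carry in) = 2 → bit 0, carry out 1
  col 2: 0 + 0 + 1 (carry in) = 1 → bit 1, carry out 0
  col 3: 0 + 1 + 0 (carry in) = 1 → bit 1, carry out 0
  col 4: 0 + 1 + 0 (carry in) = 1 → bit 1, carry out 0
  col 5: 1 + 0 + 0 (carry in) = 1 → bit 1, carry out 0
  col 6: 1 + 0 + 0 (carry in) = 1 → bit 1, carry out 0
  col 7: 1 + 0 + 0 (carry in) = 1 → bit 1, carry out 0
  col 8: 0 + 0 + 0 (carry in) = 0 → bit 0, carry out 0
  col 9: 1 + 1 + 0 (carry in) = 2 → bit 0, carry out 1
  col 10: 0 + 0 + 1 (carry in) = 1 → bit 1, carry out 0
Reading bits MSB→LSB: 10011111100
Strip leading zeros: 10011111100
= 10011111100


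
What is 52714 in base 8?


Divide by 8 repeatedly:
52714 ÷ 8 = 6589 remainder 2
6589 ÷ 8 = 823 remainder 5
823 ÷ 8 = 102 remainder 7
102 ÷ 8 = 12 remainder 6
12 ÷ 8 = 1 remainder 4
1 ÷ 8 = 0 remainder 1
Reading remainders bottom-up:
= 0o146752


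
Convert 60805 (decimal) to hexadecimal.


Divide by 16 repeatedly:
60805 ÷ 16 = 3800 remainder 5 (5)
3800 ÷ 16 = 237 remainder 8 (8)
237 ÷ 16 = 14 remainder 13 (D)
14 ÷ 16 = 0 remainder 14 (E)
Reading remainders bottom-up:
= 0xED85


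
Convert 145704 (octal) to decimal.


Positional values:
Position 0: 4 × 8^0 = 4
Position 1: 0 × 8^1 = 0
Position 2: 7 × 8^2 = 448
Position 3: 5 × 8^3 = 2560
Position 4: 4 × 8^4 = 16384
Position 5: 1 × 8^5 = 32768
Sum = 4 + 0 + 448 + 2560 + 16384 + 32768
= 52164


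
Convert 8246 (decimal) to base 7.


Divide by 7 repeatedly:
8246 ÷ 7 = 1178 remainder 0
1178 ÷ 7 = 168 remainder 2
168 ÷ 7 = 24 remainder 0
24 ÷ 7 = 3 remainder 3
3 ÷ 7 = 0 remainder 3
Reading remainders bottom-up:
= 33020


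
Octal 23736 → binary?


Each octal digit → 3 binary bits:
  2 = 010
  3 = 011
  7 = 111
  3 = 011
  6 = 110
Concatenate: 010 011 111 011 110
= 010011111011110


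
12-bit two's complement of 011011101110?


Original: 011011101110
Step 1 - Invert all bits: 100100010001
Step 2 - Add 1: 100100010001 + 1
= 100100010010 (represents -1774)


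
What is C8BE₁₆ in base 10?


Positional values:
Position 0: E × 16^0 = 14 × 1 = 14
Position 1: B × 16^1 = 11 × 16 = 176
Position 2: 8 × 16^2 = 8 × 256 = 2048
Position 3: C × 16^3 = 12 × 4096 = 49152
Sum = 14 + 176 + 2048 + 49152
= 51390


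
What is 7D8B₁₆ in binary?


Each hex digit → 4 binary bits:
  7 = 0111
  D = 1101
  8 = 1000
  B = 1011
Concatenate: 0111 1101 1000 1011
= 0111110110001011


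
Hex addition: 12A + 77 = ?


Align and add column by column (LSB to MSB, each column mod 16 with carry):
  012A
+ 0077
  ----
  col 0: A(10) + 7(7) + 0 (carry in) = 17 → 1(1), carry out 1
  col 1: 2(2) + 7(7) + 1 (carry in) = 10 → A(10), carry out 0
  col 2: 1(1) + 0(0) + 0 (carry in) = 1 → 1(1), carry out 0
  col 3: 0(0) + 0(0) + 0 (carry in) = 0 → 0(0), carry out 0
Reading digits MSB→LSB: 01A1
Strip leading zeros: 1A1
= 0x1A1


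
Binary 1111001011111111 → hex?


Group into 4-bit nibbles: 1111001011111111
  1111 = F
  0010 = 2
  1111 = F
  1111 = F
= 0xF2FF


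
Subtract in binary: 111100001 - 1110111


Align and subtract column by column (LSB to MSB, borrowing when needed):
  111100001
- 001110111
  ---------
  col 0: (1 - 0 borrow-in) - 1 → 1 - 1 = 0, borrow out 0
  col 1: (0 - 0 borrow-in) - 1 → borrow from next column: (0+2) - 1 = 1, borrow out 1
  col 2: (0 - 1 borrow-in) - 1 → borrow from next column: (-1+2) - 1 = 0, borrow out 1
  col 3: (0 - 1 borrow-in) - 0 → borrow from next column: (-1+2) - 0 = 1, borrow out 1
  col 4: (0 - 1 borrow-in) - 1 → borrow from next column: (-1+2) - 1 = 0, borrow out 1
  col 5: (1 - 1 borrow-in) - 1 → borrow from next column: (0+2) - 1 = 1, borrow out 1
  col 6: (1 - 1 borrow-in) - 1 → borrow from next column: (0+2) - 1 = 1, borrow out 1
  col 7: (1 - 1 borrow-in) - 0 → 0 - 0 = 0, borrow out 0
  col 8: (1 - 0 borrow-in) - 0 → 1 - 0 = 1, borrow out 0
Reading bits MSB→LSB: 101101010
Strip leading zeros: 101101010
= 101101010


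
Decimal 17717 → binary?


Divide by 2 repeatedly:
17717 ÷ 2 = 8858 remainder 1
8858 ÷ 2 = 4429 remainder 0
4429 ÷ 2 = 2214 remainder 1
2214 ÷ 2 = 1107 remainder 0
1107 ÷ 2 = 553 remainder 1
553 ÷ 2 = 276 remainder 1
276 ÷ 2 = 138 remainder 0
138 ÷ 2 = 69 remainder 0
69 ÷ 2 = 34 remainder 1
34 ÷ 2 = 17 remainder 0
17 ÷ 2 = 8 remainder 1
8 ÷ 2 = 4 remainder 0
4 ÷ 2 = 2 remainder 0
2 ÷ 2 = 1 remainder 0
1 ÷ 2 = 0 remainder 1
Reading remainders bottom-up:
= 100010100110101


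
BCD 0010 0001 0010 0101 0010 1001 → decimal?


Each 4-bit group → digit:
  0010 → 2
  0001 → 1
  0010 → 2
  0101 → 5
  0010 → 2
  1001 → 9
= 212529


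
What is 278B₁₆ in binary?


Each hex digit → 4 binary bits:
  2 = 0010
  7 = 0111
  8 = 1000
  B = 1011
Concatenate: 0010 0111 1000 1011
= 0010011110001011


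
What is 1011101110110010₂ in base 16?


Group into 4-bit nibbles: 1011101110110010
  1011 = B
  1011 = B
  1011 = B
  0010 = 2
= 0xBBB2


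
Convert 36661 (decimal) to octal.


Divide by 8 repeatedly:
36661 ÷ 8 = 4582 remainder 5
4582 ÷ 8 = 572 remainder 6
572 ÷ 8 = 71 remainder 4
71 ÷ 8 = 8 remainder 7
8 ÷ 8 = 1 remainder 0
1 ÷ 8 = 0 remainder 1
Reading remainders bottom-up:
= 0o107465


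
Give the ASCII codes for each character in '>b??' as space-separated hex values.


String: '>b??'  (4 characters)
Per-character ASCII lookup:
  '>': special character: '>' = 62 → 0x3E
  'b': lowercase starts at 97: 'b' = 97 + 1 = 98 → 0x62
  '?': special character: '?' = 63 → 0x3F
  '?': special character: '?' = 63 → 0x3F
= 0x3E 0x62 0x3F 0x3F


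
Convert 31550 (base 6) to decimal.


Positional values (base 6):
  0 × 6^0 = 0 × 1 = 0
  5 × 6^1 = 5 × 6 = 30
  5 × 6^2 = 5 × 36 = 180
  1 × 6^3 = 1 × 216 = 216
  3 × 6^4 = 3 × 1296 = 3888
Sum = 0 + 30 + 180 + 216 + 3888
= 4314


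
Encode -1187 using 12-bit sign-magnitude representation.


Sign bit: 1 (negative)
Magnitude: 1187 = 10010100011
= 110010100011


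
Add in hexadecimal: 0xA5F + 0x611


Align and add column by column (LSB to MSB, each column mod 16 with carry):
  0A5F
+ 0611
  ----
  col 0: F(15) + 1(1) + 0 (carry in) = 16 → 0(0), carry out 1
  col 1: 5(5) + 1(1) + 1 (carry in) = 7 → 7(7), carry out 0
  col 2: A(10) + 6(6) + 0 (carry in) = 16 → 0(0), carry out 1
  col 3: 0(0) + 0(0) + 1 (carry in) = 1 → 1(1), carry out 0
Reading digits MSB→LSB: 1070
Strip leading zeros: 1070
= 0x1070


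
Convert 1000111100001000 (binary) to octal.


Group into 3-bit groups: 001000111100001000
  001 = 1
  000 = 0
  111 = 7
  100 = 4
  001 = 1
  000 = 0
= 0o107410


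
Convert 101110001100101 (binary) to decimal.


Positional values:
Bit 0: 1 × 2^0 = 1
Bit 2: 1 × 2^2 = 4
Bit 5: 1 × 2^5 = 32
Bit 6: 1 × 2^6 = 64
Bit 10: 1 × 2^10 = 1024
Bit 11: 1 × 2^11 = 2048
Bit 12: 1 × 2^12 = 4096
Bit 14: 1 × 2^14 = 16384
Sum = 1 + 4 + 32 + 64 + 1024 + 2048 + 4096 + 16384
= 23653


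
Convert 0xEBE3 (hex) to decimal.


Positional values:
Position 0: 3 × 16^0 = 3 × 1 = 3
Position 1: E × 16^1 = 14 × 16 = 224
Position 2: B × 16^2 = 11 × 256 = 2816
Position 3: E × 16^3 = 14 × 4096 = 57344
Sum = 3 + 224 + 2816 + 57344
= 60387


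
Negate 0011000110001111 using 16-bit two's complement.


Original: 0011000110001111
Step 1 - Invert all bits: 1100111001110000
Step 2 - Add 1: 1100111001110000 + 1
= 1100111001110001 (represents -12687)


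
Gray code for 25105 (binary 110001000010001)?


Binary: 110001000010001
Gray code: G = B XOR (B >> 1)
B >> 1 = 011000100001000
110001000010001 XOR 011000100001000:
  1 XOR 0 = 1
  1 XOR 1 = 0
  0 XOR 1 = 1
  0 XOR 0 = 0
  0 XOR 0 = 0
  1 XOR 0 = 1
  0 XOR 1 = 1
  0 XOR 0 = 0
  0 XOR 0 = 0
  0 XOR 0 = 0
  1 XOR 0 = 1
  0 XOR 1 = 1
  0 XOR 0 = 0
  0 XOR 0 = 0
  1 XOR 0 = 1
= 101001100011001


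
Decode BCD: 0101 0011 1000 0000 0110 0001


Each 4-bit group → digit:
  0101 → 5
  0011 → 3
  1000 → 8
  0000 → 0
  0110 → 6
  0001 → 1
= 538061


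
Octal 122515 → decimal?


Positional values:
Position 0: 5 × 8^0 = 5
Position 1: 1 × 8^1 = 8
Position 2: 5 × 8^2 = 320
Position 3: 2 × 8^3 = 1024
Position 4: 2 × 8^4 = 8192
Position 5: 1 × 8^5 = 32768
Sum = 5 + 8 + 320 + 1024 + 8192 + 32768
= 42317


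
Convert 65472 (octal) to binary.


Each octal digit → 3 binary bits:
  6 = 110
  5 = 101
  4 = 100
  7 = 111
  2 = 010
Concatenate: 110 101 100 111 010
= 110101100111010


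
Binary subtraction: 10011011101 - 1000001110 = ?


Align and subtract column by column (LSB to MSB, borrowing when needed):
  10011011101
- 01000001110
  -----------
  col 0: (1 - 0 borrow-in) - 0 → 1 - 0 = 1, borrow out 0
  col 1: (0 - 0 borrow-in) - 1 → borrow from next column: (0+2) - 1 = 1, borrow out 1
  col 2: (1 - 1 borrow-in) - 1 → borrow from next column: (0+2) - 1 = 1, borrow out 1
  col 3: (1 - 1 borrow-in) - 1 → borrow from next column: (0+2) - 1 = 1, borrow out 1
  col 4: (1 - 1 borrow-in) - 0 → 0 - 0 = 0, borrow out 0
  col 5: (0 - 0 borrow-in) - 0 → 0 - 0 = 0, borrow out 0
  col 6: (1 - 0 borrow-in) - 0 → 1 - 0 = 1, borrow out 0
  col 7: (1 - 0 borrow-in) - 0 → 1 - 0 = 1, borrow out 0
  col 8: (0 - 0 borrow-in) - 0 → 0 - 0 = 0, borrow out 0
  col 9: (0 - 0 borrow-in) - 1 → borrow from next column: (0+2) - 1 = 1, borrow out 1
  col 10: (1 - 1 borrow-in) - 0 → 0 - 0 = 0, borrow out 0
Reading bits MSB→LSB: 01011001111
Strip leading zeros: 1011001111
= 1011001111


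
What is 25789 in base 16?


Divide by 16 repeatedly:
25789 ÷ 16 = 1611 remainder 13 (D)
1611 ÷ 16 = 100 remainder 11 (B)
100 ÷ 16 = 6 remainder 4 (4)
6 ÷ 16 = 0 remainder 6 (6)
Reading remainders bottom-up:
= 0x64BD


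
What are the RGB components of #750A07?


Hex: #750A07
R = 75₁₆ = 117
G = 0A₁₆ = 10
B = 07₁₆ = 7
= RGB(117, 10, 7)


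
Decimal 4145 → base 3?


Divide by 3 repeatedly:
4145 ÷ 3 = 1381 remainder 2
1381 ÷ 3 = 460 remainder 1
460 ÷ 3 = 153 remainder 1
153 ÷ 3 = 51 remainder 0
51 ÷ 3 = 17 remainder 0
17 ÷ 3 = 5 remainder 2
5 ÷ 3 = 1 remainder 2
1 ÷ 3 = 0 remainder 1
Reading remainders bottom-up:
= 12200112


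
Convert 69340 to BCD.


Each digit → 4-bit binary:
  6 → 0110
  9 → 1001
  3 → 0011
  4 → 0100
  0 → 0000
= 0110 1001 0011 0100 0000


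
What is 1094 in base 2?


Divide by 2 repeatedly:
1094 ÷ 2 = 547 remainder 0
547 ÷ 2 = 273 remainder 1
273 ÷ 2 = 136 remainder 1
136 ÷ 2 = 68 remainder 0
68 ÷ 2 = 34 remainder 0
34 ÷ 2 = 17 remainder 0
17 ÷ 2 = 8 remainder 1
8 ÷ 2 = 4 remainder 0
4 ÷ 2 = 2 remainder 0
2 ÷ 2 = 1 remainder 0
1 ÷ 2 = 0 remainder 1
Reading remainders bottom-up:
= 10001000110


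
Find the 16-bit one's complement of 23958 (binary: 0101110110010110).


Original: 0101110110010110
Invert all bits:
  bit 0: 0 → 1
  bit 1: 1 → 0
  bit 2: 0 → 1
  bit 3: 1 → 0
  bit 4: 1 → 0
  bit 5: 1 → 0
  bit 6: 0 → 1
  bit 7: 1 → 0
  bit 8: 1 → 0
  bit 9: 0 → 1
  bit 10: 0 → 1
  bit 11: 1 → 0
  bit 12: 0 → 1
  bit 13: 1 → 0
  bit 14: 1 → 0
  bit 15: 0 → 1
= 1010001001101001


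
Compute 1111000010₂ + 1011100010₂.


Align and add column by column (LSB to MSB, carry propagating):
  01111000010
+ 01011100010
  -----------
  col 0: 0 + 0 + 0 (carry in) = 0 → bit 0, carry out 0
  col 1: 1 + 1 + 0 (carry in) = 2 → bit 0, carry out 1
  col 2: 0 + 0 + 1 (carry in) = 1 → bit 1, carry out 0
  col 3: 0 + 0 + 0 (carry in) = 0 → bit 0, carry out 0
  col 4: 0 + 0 + 0 (carry in) = 0 → bit 0, carry out 0
  col 5: 0 + 1 + 0 (carry in) = 1 → bit 1, carry out 0
  col 6: 1 + 1 + 0 (carry in) = 2 → bit 0, carry out 1
  col 7: 1 + 1 + 1 (carry in) = 3 → bit 1, carry out 1
  col 8: 1 + 0 + 1 (carry in) = 2 → bit 0, carry out 1
  col 9: 1 + 1 + 1 (carry in) = 3 → bit 1, carry out 1
  col 10: 0 + 0 + 1 (carry in) = 1 → bit 1, carry out 0
Reading bits MSB→LSB: 11010100100
Strip leading zeros: 11010100100
= 11010100100


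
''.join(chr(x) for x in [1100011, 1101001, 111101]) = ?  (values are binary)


Codes (binary): 1100011 1101001 111101
Per-code ASCII lookup:
  1100011 = 99  (range 97-122: lowercase, 99 - 97 = 2) → 'c'
  1101001 = 105  (range 97-122: lowercase, 105 - 97 = 8) → 'i'
  111101 = 61  (special character) → '='
= 'ci='


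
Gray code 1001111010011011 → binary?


Gray code: 1001111010011011
MSB stays the same: 1
Each subsequent bit = prev_binary XOR current_gray:
  B[1] = 1 XOR 0 = 1
  B[2] = 1 XOR 0 = 1
  B[3] = 1 XOR 1 = 0
  B[4] = 0 XOR 1 = 1
  B[5] = 1 XOR 1 = 0
  B[6] = 0 XOR 1 = 1
  B[7] = 1 XOR 0 = 1
  B[8] = 1 XOR 1 = 0
  B[9] = 0 XOR 0 = 0
  B[10] = 0 XOR 0 = 0
  B[11] = 0 XOR 1 = 1
  B[12] = 1 XOR 1 = 0
  B[13] = 0 XOR 0 = 0
  B[14] = 0 XOR 1 = 1
  B[15] = 1 XOR 1 = 0
= 1110101100010010 (60178 decimal)


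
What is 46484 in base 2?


Divide by 2 repeatedly:
46484 ÷ 2 = 23242 remainder 0
23242 ÷ 2 = 11621 remainder 0
11621 ÷ 2 = 5810 remainder 1
5810 ÷ 2 = 2905 remainder 0
2905 ÷ 2 = 1452 remainder 1
1452 ÷ 2 = 726 remainder 0
726 ÷ 2 = 363 remainder 0
363 ÷ 2 = 181 remainder 1
181 ÷ 2 = 90 remainder 1
90 ÷ 2 = 45 remainder 0
45 ÷ 2 = 22 remainder 1
22 ÷ 2 = 11 remainder 0
11 ÷ 2 = 5 remainder 1
5 ÷ 2 = 2 remainder 1
2 ÷ 2 = 1 remainder 0
1 ÷ 2 = 0 remainder 1
Reading remainders bottom-up:
= 1011010110010100


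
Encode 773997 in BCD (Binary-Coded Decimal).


Each digit → 4-bit binary:
  7 → 0111
  7 → 0111
  3 → 0011
  9 → 1001
  9 → 1001
  7 → 0111
= 0111 0111 0011 1001 1001 0111


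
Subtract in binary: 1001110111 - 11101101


Align and subtract column by column (LSB to MSB, borrowing when needed):
  1001110111
- 0011101101
  ----------
  col 0: (1 - 0 borrow-in) - 1 → 1 - 1 = 0, borrow out 0
  col 1: (1 - 0 borrow-in) - 0 → 1 - 0 = 1, borrow out 0
  col 2: (1 - 0 borrow-in) - 1 → 1 - 1 = 0, borrow out 0
  col 3: (0 - 0 borrow-in) - 1 → borrow from next column: (0+2) - 1 = 1, borrow out 1
  col 4: (1 - 1 borrow-in) - 0 → 0 - 0 = 0, borrow out 0
  col 5: (1 - 0 borrow-in) - 1 → 1 - 1 = 0, borrow out 0
  col 6: (1 - 0 borrow-in) - 1 → 1 - 1 = 0, borrow out 0
  col 7: (0 - 0 borrow-in) - 1 → borrow from next column: (0+2) - 1 = 1, borrow out 1
  col 8: (0 - 1 borrow-in) - 0 → borrow from next column: (-1+2) - 0 = 1, borrow out 1
  col 9: (1 - 1 borrow-in) - 0 → 0 - 0 = 0, borrow out 0
Reading bits MSB→LSB: 0110001010
Strip leading zeros: 110001010
= 110001010


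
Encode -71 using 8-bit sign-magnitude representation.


Sign bit: 1 (negative)
Magnitude: 71 = 1000111
= 11000111


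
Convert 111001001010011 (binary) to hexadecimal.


Group into 4-bit nibbles: 0111001001010011
  0111 = 7
  0010 = 2
  0101 = 5
  0011 = 3
= 0x7253


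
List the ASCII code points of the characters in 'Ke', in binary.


String: 'Ke'  (2 characters)
Per-character ASCII lookup:
  'K': uppercase starts at 65: 'K' = 65 + 10 = 75 → 1001011
  'e': lowercase starts at 97: 'e' = 97 + 4 = 101 → 1100101
= 1001011 1100101


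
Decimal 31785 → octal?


Divide by 8 repeatedly:
31785 ÷ 8 = 3973 remainder 1
3973 ÷ 8 = 496 remainder 5
496 ÷ 8 = 62 remainder 0
62 ÷ 8 = 7 remainder 6
7 ÷ 8 = 0 remainder 7
Reading remainders bottom-up:
= 0o76051


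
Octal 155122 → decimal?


Positional values:
Position 0: 2 × 8^0 = 2
Position 1: 2 × 8^1 = 16
Position 2: 1 × 8^2 = 64
Position 3: 5 × 8^3 = 2560
Position 4: 5 × 8^4 = 20480
Position 5: 1 × 8^5 = 32768
Sum = 2 + 16 + 64 + 2560 + 20480 + 32768
= 55890


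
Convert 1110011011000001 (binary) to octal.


Group into 3-bit groups: 001110011011000001
  001 = 1
  110 = 6
  011 = 3
  011 = 3
  000 = 0
  001 = 1
= 0o163301


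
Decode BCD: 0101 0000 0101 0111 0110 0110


Each 4-bit group → digit:
  0101 → 5
  0000 → 0
  0101 → 5
  0111 → 7
  0110 → 6
  0110 → 6
= 505766


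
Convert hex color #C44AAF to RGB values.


Hex: #C44AAF
R = C4₁₆ = 196
G = 4A₁₆ = 74
B = AF₁₆ = 175
= RGB(196, 74, 175)


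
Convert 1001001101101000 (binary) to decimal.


Positional values:
Bit 3: 1 × 2^3 = 8
Bit 5: 1 × 2^5 = 32
Bit 6: 1 × 2^6 = 64
Bit 8: 1 × 2^8 = 256
Bit 9: 1 × 2^9 = 512
Bit 12: 1 × 2^12 = 4096
Bit 15: 1 × 2^15 = 32768
Sum = 8 + 32 + 64 + 256 + 512 + 4096 + 32768
= 37736


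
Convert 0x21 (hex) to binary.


Each hex digit → 4 binary bits:
  2 = 0010
  1 = 0001
Concatenate: 0010 0001
= 00100001


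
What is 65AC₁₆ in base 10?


Positional values:
Position 0: C × 16^0 = 12 × 1 = 12
Position 1: A × 16^1 = 10 × 16 = 160
Position 2: 5 × 16^2 = 5 × 256 = 1280
Position 3: 6 × 16^3 = 6 × 4096 = 24576
Sum = 12 + 160 + 1280 + 24576
= 26028


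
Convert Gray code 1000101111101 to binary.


Gray code: 1000101111101
MSB stays the same: 1
Each subsequent bit = prev_binary XOR current_gray:
  B[1] = 1 XOR 0 = 1
  B[2] = 1 XOR 0 = 1
  B[3] = 1 XOR 0 = 1
  B[4] = 1 XOR 1 = 0
  B[5] = 0 XOR 0 = 0
  B[6] = 0 XOR 1 = 1
  B[7] = 1 XOR 1 = 0
  B[8] = 0 XOR 1 = 1
  B[9] = 1 XOR 1 = 0
  B[10] = 0 XOR 1 = 1
  B[11] = 1 XOR 0 = 1
  B[12] = 1 XOR 1 = 0
= 1111001010110 (7766 decimal)


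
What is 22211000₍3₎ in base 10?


Positional values (base 3):
  0 × 3^0 = 0 × 1 = 0
  0 × 3^1 = 0 × 3 = 0
  0 × 3^2 = 0 × 9 = 0
  1 × 3^3 = 1 × 27 = 27
  1 × 3^4 = 1 × 81 = 81
  2 × 3^5 = 2 × 243 = 486
  2 × 3^6 = 2 × 729 = 1458
  2 × 3^7 = 2 × 2187 = 4374
Sum = 0 + 0 + 0 + 27 + 81 + 486 + 1458 + 4374
= 6426


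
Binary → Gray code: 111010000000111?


Binary: 111010000000111
Gray code: G = B XOR (B >> 1)
B >> 1 = 011101000000011
111010000000111 XOR 011101000000011:
  1 XOR 0 = 1
  1 XOR 1 = 0
  1 XOR 1 = 0
  0 XOR 1 = 1
  1 XOR 0 = 1
  0 XOR 1 = 1
  0 XOR 0 = 0
  0 XOR 0 = 0
  0 XOR 0 = 0
  0 XOR 0 = 0
  0 XOR 0 = 0
  0 XOR 0 = 0
  1 XOR 0 = 1
  1 XOR 1 = 0
  1 XOR 1 = 0
= 100111000000100


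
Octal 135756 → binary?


Each octal digit → 3 binary bits:
  1 = 001
  3 = 011
  5 = 101
  7 = 111
  5 = 101
  6 = 110
Concatenate: 001 011 101 111 101 110
= 001011101111101110


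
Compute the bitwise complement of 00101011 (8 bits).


Original: 00101011
Invert all bits:
  bit 0: 0 → 1
  bit 1: 0 → 1
  bit 2: 1 → 0
  bit 3: 0 → 1
  bit 4: 1 → 0
  bit 5: 0 → 1
  bit 6: 1 → 0
  bit 7: 1 → 0
= 11010100


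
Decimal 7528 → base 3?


Divide by 3 repeatedly:
7528 ÷ 3 = 2509 remainder 1
2509 ÷ 3 = 836 remainder 1
836 ÷ 3 = 278 remainder 2
278 ÷ 3 = 92 remainder 2
92 ÷ 3 = 30 remainder 2
30 ÷ 3 = 10 remainder 0
10 ÷ 3 = 3 remainder 1
3 ÷ 3 = 1 remainder 0
1 ÷ 3 = 0 remainder 1
Reading remainders bottom-up:
= 101022211


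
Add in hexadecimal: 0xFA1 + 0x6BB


Align and add column by column (LSB to MSB, each column mod 16 with carry):
  0FA1
+ 06BB
  ----
  col 0: 1(1) + B(11) + 0 (carry in) = 12 → C(12), carry out 0
  col 1: A(10) + B(11) + 0 (carry in) = 21 → 5(5), carry out 1
  col 2: F(15) + 6(6) + 1 (carry in) = 22 → 6(6), carry out 1
  col 3: 0(0) + 0(0) + 1 (carry in) = 1 → 1(1), carry out 0
Reading digits MSB→LSB: 165C
Strip leading zeros: 165C
= 0x165C


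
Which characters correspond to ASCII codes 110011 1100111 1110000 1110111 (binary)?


Codes (binary): 110011 1100111 1110000 1110111
Per-code ASCII lookup:
  110011 = 51  (range 48-57: digits, 51 - 48 = 3) → '3'
  1100111 = 103  (range 97-122: lowercase, 103 - 97 = 6) → 'g'
  1110000 = 112  (range 97-122: lowercase, 112 - 97 = 15) → 'p'
  1110111 = 119  (range 97-122: lowercase, 119 - 97 = 22) → 'w'
= '3gpw'


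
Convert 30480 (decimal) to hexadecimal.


Divide by 16 repeatedly:
30480 ÷ 16 = 1905 remainder 0 (0)
1905 ÷ 16 = 119 remainder 1 (1)
119 ÷ 16 = 7 remainder 7 (7)
7 ÷ 16 = 0 remainder 7 (7)
Reading remainders bottom-up:
= 0x7710


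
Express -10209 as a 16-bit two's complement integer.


Original: 0010011111100001
Step 1 - Invert all bits: 1101100000011110
Step 2 - Add 1: 1101100000011110 + 1
= 1101100000011111 (represents -10209)


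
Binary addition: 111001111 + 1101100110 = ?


Align and add column by column (LSB to MSB, carry propagating):
  00111001111
+ 01101100110
  -----------
  col 0: 1 + 0 + 0 (carry in) = 1 → bit 1, carry out 0
  col 1: 1 + 1 + 0 (carry in) = 2 → bit 0, carry out 1
  col 2: 1 + 1 + 1 (carry in) = 3 → bit 1, carry out 1
  col 3: 1 + 0 + 1 (carry in) = 2 → bit 0, carry out 1
  col 4: 0 + 0 + 1 (carry in) = 1 → bit 1, carry out 0
  col 5: 0 + 1 + 0 (carry in) = 1 → bit 1, carry out 0
  col 6: 1 + 1 + 0 (carry in) = 2 → bit 0, carry out 1
  col 7: 1 + 0 + 1 (carry in) = 2 → bit 0, carry out 1
  col 8: 1 + 1 + 1 (carry in) = 3 → bit 1, carry out 1
  col 9: 0 + 1 + 1 (carry in) = 2 → bit 0, carry out 1
  col 10: 0 + 0 + 1 (carry in) = 1 → bit 1, carry out 0
Reading bits MSB→LSB: 10100110101
Strip leading zeros: 10100110101
= 10100110101


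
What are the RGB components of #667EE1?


Hex: #667EE1
R = 66₁₆ = 102
G = 7E₁₆ = 126
B = E1₁₆ = 225
= RGB(102, 126, 225)


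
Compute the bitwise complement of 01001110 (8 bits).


Original: 01001110
Invert all bits:
  bit 0: 0 → 1
  bit 1: 1 → 0
  bit 2: 0 → 1
  bit 3: 0 → 1
  bit 4: 1 → 0
  bit 5: 1 → 0
  bit 6: 1 → 0
  bit 7: 0 → 1
= 10110001


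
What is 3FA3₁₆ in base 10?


Positional values:
Position 0: 3 × 16^0 = 3 × 1 = 3
Position 1: A × 16^1 = 10 × 16 = 160
Position 2: F × 16^2 = 15 × 256 = 3840
Position 3: 3 × 16^3 = 3 × 4096 = 12288
Sum = 3 + 160 + 3840 + 12288
= 16291


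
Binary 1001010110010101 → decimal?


Positional values:
Bit 0: 1 × 2^0 = 1
Bit 2: 1 × 2^2 = 4
Bit 4: 1 × 2^4 = 16
Bit 7: 1 × 2^7 = 128
Bit 8: 1 × 2^8 = 256
Bit 10: 1 × 2^10 = 1024
Bit 12: 1 × 2^12 = 4096
Bit 15: 1 × 2^15 = 32768
Sum = 1 + 4 + 16 + 128 + 256 + 1024 + 4096 + 32768
= 38293


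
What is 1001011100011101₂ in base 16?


Group into 4-bit nibbles: 1001011100011101
  1001 = 9
  0111 = 7
  0001 = 1
  1101 = D
= 0x971D


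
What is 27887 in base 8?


Divide by 8 repeatedly:
27887 ÷ 8 = 3485 remainder 7
3485 ÷ 8 = 435 remainder 5
435 ÷ 8 = 54 remainder 3
54 ÷ 8 = 6 remainder 6
6 ÷ 8 = 0 remainder 6
Reading remainders bottom-up:
= 0o66357


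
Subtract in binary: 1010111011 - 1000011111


Align and subtract column by column (LSB to MSB, borrowing when needed):
  1010111011
- 1000011111
  ----------
  col 0: (1 - 0 borrow-in) - 1 → 1 - 1 = 0, borrow out 0
  col 1: (1 - 0 borrow-in) - 1 → 1 - 1 = 0, borrow out 0
  col 2: (0 - 0 borrow-in) - 1 → borrow from next column: (0+2) - 1 = 1, borrow out 1
  col 3: (1 - 1 borrow-in) - 1 → borrow from next column: (0+2) - 1 = 1, borrow out 1
  col 4: (1 - 1 borrow-in) - 1 → borrow from next column: (0+2) - 1 = 1, borrow out 1
  col 5: (1 - 1 borrow-in) - 0 → 0 - 0 = 0, borrow out 0
  col 6: (0 - 0 borrow-in) - 0 → 0 - 0 = 0, borrow out 0
  col 7: (1 - 0 borrow-in) - 0 → 1 - 0 = 1, borrow out 0
  col 8: (0 - 0 borrow-in) - 0 → 0 - 0 = 0, borrow out 0
  col 9: (1 - 0 borrow-in) - 1 → 1 - 1 = 0, borrow out 0
Reading bits MSB→LSB: 0010011100
Strip leading zeros: 10011100
= 10011100


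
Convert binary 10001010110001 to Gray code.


Binary: 10001010110001
Gray code: G = B XOR (B >> 1)
B >> 1 = 01000101011000
10001010110001 XOR 01000101011000:
  1 XOR 0 = 1
  0 XOR 1 = 1
  0 XOR 0 = 0
  0 XOR 0 = 0
  1 XOR 0 = 1
  0 XOR 1 = 1
  1 XOR 0 = 1
  0 XOR 1 = 1
  1 XOR 0 = 1
  1 XOR 1 = 0
  0 XOR 1 = 1
  0 XOR 0 = 0
  0 XOR 0 = 0
  1 XOR 0 = 1
= 11001111101001


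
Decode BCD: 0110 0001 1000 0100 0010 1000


Each 4-bit group → digit:
  0110 → 6
  0001 → 1
  1000 → 8
  0100 → 4
  0010 → 2
  1000 → 8
= 618428


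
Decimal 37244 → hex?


Divide by 16 repeatedly:
37244 ÷ 16 = 2327 remainder 12 (C)
2327 ÷ 16 = 145 remainder 7 (7)
145 ÷ 16 = 9 remainder 1 (1)
9 ÷ 16 = 0 remainder 9 (9)
Reading remainders bottom-up:
= 0x917C


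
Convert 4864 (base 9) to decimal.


Positional values (base 9):
  4 × 9^0 = 4 × 1 = 4
  6 × 9^1 = 6 × 9 = 54
  8 × 9^2 = 8 × 81 = 648
  4 × 9^3 = 4 × 729 = 2916
Sum = 4 + 54 + 648 + 2916
= 3622


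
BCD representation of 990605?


Each digit → 4-bit binary:
  9 → 1001
  9 → 1001
  0 → 0000
  6 → 0110
  0 → 0000
  5 → 0101
= 1001 1001 0000 0110 0000 0101


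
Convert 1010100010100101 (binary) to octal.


Group into 3-bit groups: 001010100010100101
  001 = 1
  010 = 2
  100 = 4
  010 = 2
  100 = 4
  101 = 5
= 0o124245


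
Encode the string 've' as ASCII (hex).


String: 've'  (2 characters)
Per-character ASCII lookup:
  'v': lowercase starts at 97: 'v' = 97 + 21 = 118 → 0x76
  'e': lowercase starts at 97: 'e' = 97 + 4 = 101 → 0x65
= 0x76 0x65


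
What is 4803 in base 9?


Divide by 9 repeatedly:
4803 ÷ 9 = 533 remainder 6
533 ÷ 9 = 59 remainder 2
59 ÷ 9 = 6 remainder 5
6 ÷ 9 = 0 remainder 6
Reading remainders bottom-up:
= 6526


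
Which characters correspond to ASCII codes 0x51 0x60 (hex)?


Codes (hex): 0x51 0x60
Per-code ASCII lookup:
  0x51 = 81  (range 65-90: uppercase, 81 - 65 = 16) → 'Q'
  0x60 = 96  (special character) → '`'
= 'Q`'


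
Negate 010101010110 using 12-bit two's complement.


Original: 010101010110
Step 1 - Invert all bits: 101010101001
Step 2 - Add 1: 101010101001 + 1
= 101010101010 (represents -1366)


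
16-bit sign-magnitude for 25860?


Sign bit: 0 (positive)
Magnitude: 25860 = 110010100000100
= 0110010100000100


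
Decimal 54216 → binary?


Divide by 2 repeatedly:
54216 ÷ 2 = 27108 remainder 0
27108 ÷ 2 = 13554 remainder 0
13554 ÷ 2 = 6777 remainder 0
6777 ÷ 2 = 3388 remainder 1
3388 ÷ 2 = 1694 remainder 0
1694 ÷ 2 = 847 remainder 0
847 ÷ 2 = 423 remainder 1
423 ÷ 2 = 211 remainder 1
211 ÷ 2 = 105 remainder 1
105 ÷ 2 = 52 remainder 1
52 ÷ 2 = 26 remainder 0
26 ÷ 2 = 13 remainder 0
13 ÷ 2 = 6 remainder 1
6 ÷ 2 = 3 remainder 0
3 ÷ 2 = 1 remainder 1
1 ÷ 2 = 0 remainder 1
Reading remainders bottom-up:
= 1101001111001000
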